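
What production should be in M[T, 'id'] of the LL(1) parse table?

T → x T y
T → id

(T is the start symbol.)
To find M[T, 'id'], we find productions for T where 'id' is in the predict set (PREDICT(N → α) = (FIRST(α) \ {ε}) ∪ (FOLLOW(N) if α ⇒* ε)).

T → x T y: PREDICT = { 'x' }
T → id: PREDICT = { 'id' }
  'id' is in predict set, so this production goes in M[T, 'id']

M[T, 'id'] = T → id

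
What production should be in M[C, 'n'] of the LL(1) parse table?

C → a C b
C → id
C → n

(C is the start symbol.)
C → n

To find M[C, 'n'], we find productions for C where 'n' is in the predict set (PREDICT(N → α) = (FIRST(α) \ {ε}) ∪ (FOLLOW(N) if α ⇒* ε)).

C → a C b: PREDICT = { 'a' }
C → id: PREDICT = { 'id' }
C → n: PREDICT = { 'n' }
  'n' is in predict set, so this production goes in M[C, 'n']

M[C, 'n'] = C → n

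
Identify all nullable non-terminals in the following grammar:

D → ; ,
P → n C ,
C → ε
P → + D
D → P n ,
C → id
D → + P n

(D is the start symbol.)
{ 'C' }

A non-terminal is nullable if it can derive ε (the empty string): either it has an ε-production, or it has a production whose right-hand side consists entirely of nullable non-terminals.

ε-productions: C → ε
So C is immediately nullable.
No further non-terminal can be added: every production for the remaining non-terminals contains a terminal or a non-nullable non-terminal.
Nullable = { 'C' }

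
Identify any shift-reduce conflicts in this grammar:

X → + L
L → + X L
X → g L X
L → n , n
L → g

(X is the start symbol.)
A shift-reduce conflict occurs when an LR(0) state has both:
  - a complete (reduce) item [A → α .] (dot at the end), and
  - a shift item [B → β . c γ] (dot before a terminal).

Augment with X' → X and build the canonical LR(0) collection (I0 = CLOSURE({[X' → . X]}), then GOTO on every symbol after a dot until no new states appear). It has 14 states:
  I0: { [X → . + L], [X → . g L X], [X' → . X] }  — shift
  I1: { [L → . + X L], [L → . g], [L → . n , n], [X → + . L] }  — shift
  I2: { [X' → X .] }  — accept
  I3: { [L → . + X L], [L → . g], [L → . n , n], [X → g . L X] }  — shift
  I4: { [L → + . X L], [X → . + L], [X → . g L X] }  — shift
  I5: { [X → . + L], [X → . g L X], [X → g L . X] }  — shift
  I6: { [L → g .] }  — reduce
  I7: { [L → n . , n] }  — shift
  I8: { [L → n , . n] }  — shift
  I9: { [L → n , n .] }  — reduce
  I10: { [X → g L X .] }  — reduce
  I11: { [L → + X . L], [L → . + X L], [L → . g], [L → . n , n] }  — shift
  I12: { [L → + X L .] }  — reduce
  I13: { [X → + L .] }  — reduce

No state contains both a complete item and a shift item.

Answer: No shift-reduce conflicts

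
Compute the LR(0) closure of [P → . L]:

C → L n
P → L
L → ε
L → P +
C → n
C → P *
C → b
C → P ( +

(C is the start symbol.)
Start with: [P → . L]
  [P → . L] has the dot before L: add [L → .], [L → . P +]
  [L → . P +] has the dot before P: all P-items already present
No further items can be added.

CLOSURE = { [L → . P +], [L → .], [P → . L] }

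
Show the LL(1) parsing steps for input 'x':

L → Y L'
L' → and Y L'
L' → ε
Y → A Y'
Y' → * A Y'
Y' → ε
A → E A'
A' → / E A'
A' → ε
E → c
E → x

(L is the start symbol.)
LL(1) parsing maintains a stack (initially the start symbol over $) and the input. At each step: if the stack top is a terminal, match it against the current input token; if it is a non-terminal N, replace it with the RHS of M[N, lookahead] (the unique production whose predict set contains the lookahead).

Stack is shown with the top on the left.

Stack         Input  Action
---------------------------
L $           x $    output L → Y L'
Y L' $        x $    output Y → A Y'
A Y' L' $     x $    output A → E A'
E A' Y' L' $  x $    output E → x
x A' Y' L' $  x $    match 'x'
A' Y' L' $    $      output A' → ε
Y' L' $       $      output Y' → ε
L' $          $      output L' → ε
$             $      accept

The string is accepted.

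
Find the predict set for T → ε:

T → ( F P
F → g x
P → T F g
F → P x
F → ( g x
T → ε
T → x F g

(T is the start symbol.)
{ $, '(', 'g', 'x' }

PREDICT(T → ε) = (FIRST(RHS) \ {ε}) ∪ (FOLLOW(T) if ε ∈ FIRST(RHS), i.e. RHS ⇒* ε)
The right-hand side is ε (FIRST(ε) = { ε }), so the predict set is FOLLOW(T) = { $, '(', 'g', 'x' }
PREDICT(T → ε) = { $, '(', 'g', 'x' }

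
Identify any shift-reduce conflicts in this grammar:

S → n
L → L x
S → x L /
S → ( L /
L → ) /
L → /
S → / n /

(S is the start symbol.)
Augment with S' → S and build the canonical LR(0) collection (I0 = CLOSURE({[S' → . S]}), then GOTO on every symbol after a dot until no new states appear). It has 16 states:
  I0: { [S → . ( L /], [S → . / n /], [S → . n], [S → . x L /], [S' → . S] }  — shift
  I1: { [L → . ) /], [L → . /], [L → . L x], [S → ( . L /] }  — shift
  I2: { [S → / . n /] }  — shift
  I3: { [S' → S .] }  — accept
  I4: { [S → n .] }  — reduce
  I5: { [L → . ) /], [L → . /], [L → . L x], [S → x . L /] }  — shift
  I6: { [L → ) . /] }  — shift
  I7: { [L → / .] }  — reduce
  I8: { [L → L . x], [S → x L . /] }  — shift
  I9: { [S → x L / .] }  — reduce
  I10: { [L → L x .] }  — reduce
  I11: { [L → ) / .] }  — reduce
  I12: { [S → / n . /] }  — shift
  I13: { [S → / n / .] }  — reduce
  I14: { [L → L . x], [S → ( L . /] }  — shift
  I15: { [S → ( L / .] }  — reduce

No state contains both a complete item and a shift item.

Answer: No shift-reduce conflicts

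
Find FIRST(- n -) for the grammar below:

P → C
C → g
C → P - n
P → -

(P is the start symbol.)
To compute FIRST(- n -), process the symbols left to right:
Symbol - is a terminal. Add '-' and stop.
FIRST(- n -) = { '-' }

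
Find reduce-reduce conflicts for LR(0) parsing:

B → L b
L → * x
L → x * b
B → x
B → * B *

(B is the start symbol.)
A reduce-reduce conflict occurs when an LR(0) state has two complete items [A → α .] and [B → β .] — both call for a reduction, and with no lookahead the parser cannot choose between them.

Augment with B' → B and build the canonical LR(0) collection (I0 = CLOSURE({[B' → . B]}), then GOTO on every symbol after a dot until no new states appear). It has 11 states:
  I0: { [B → . * B *], [B → . L b], [B → . x], [B' → . B], [L → . * x], [L → . x * b] }  — shift
  I1: { [B → * . B *], [B → . * B *], [B → . L b], [B → . x], [L → * . x], [L → . * x], [L → . x * b] }  — shift
  I2: { [B' → B .] }  — accept
  I3: { [B → L . b] }  — shift
  I4: { [B → x .], [L → x . * b] }  — shift, reduce
  I5: { [L → x * . b] }  — shift
  I6: { [L → x * b .] }  — reduce
  I7: { [B → L b .] }  — reduce
  I8: { [B → * B . *] }  — shift
  I9: { [B → x .], [L → * x .], [L → x . * b] }  — shift, 2 reduces
  I10: { [B → * B * .] }  — reduce

I9 contains complete items [B → x .], [L → * x .] — reduce-reduce conflict.

Answer: Yes — I9: [B → x .] vs [L → * x .]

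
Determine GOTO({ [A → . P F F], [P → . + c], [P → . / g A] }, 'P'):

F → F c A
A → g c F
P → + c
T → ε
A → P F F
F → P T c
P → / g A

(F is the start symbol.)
GOTO(I, 'P') = CLOSURE({ [A → αX.β] : [A → α.Xβ] ∈ I, X = 'P' })

Items with dot before 'P', with the dot advanced:
  [A → . P F F] → [A → P . F F]
Closure of the advanced items:
  [A → P . F F] has the dot before F: add [F → . F c A], [F → . P T c]
  [F → . P T c] has the dot before P: add [P → . + c], [P → . / g A]

GOTO = { [A → P . F F], [F → . F c A], [F → . P T c], [P → . + c], [P → . / g A] }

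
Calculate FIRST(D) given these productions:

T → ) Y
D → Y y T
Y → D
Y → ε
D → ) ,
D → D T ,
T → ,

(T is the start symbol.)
{ ')', 'y' }

FIRST sets of the other non-terminals involved (by the same procedure, iterated to a fixed point):
  FIRST(Y) = { ')', 'y', ε }

From D → Y y T:
  - Y is a non-terminal: add FIRST(Y) \ {ε} = { ')', 'y' }
    Y is nullable, so continue to the next symbol
  - y is a terminal: add 'y' and stop
From D → ) ,:
  - ')' is a terminal: add ')' and stop
From D → D T ,:
  - D is the symbol being defined: contributes nothing new
    D is not nullable, so stop

Collecting: FIRST(D) = { ')', 'y' }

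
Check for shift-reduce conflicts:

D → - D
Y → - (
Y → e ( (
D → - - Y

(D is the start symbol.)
A shift-reduce conflict occurs when an LR(0) state has both:
  - a complete (reduce) item [A → α .] (dot at the end), and
  - a shift item [B → β . c γ] (dot before a terminal).

Augment with D' → D and build the canonical LR(0) collection (I0 = CLOSURE({[D' → . D]}), then GOTO on every symbol after a dot until no new states appear). It has 11 states:
  I0: { [D → . - - Y], [D → . - D], [D' → . D] }  — shift
  I1: { [D → - . - Y], [D → - . D], [D → . - - Y], [D → . - D] }  — shift
  I2: { [D' → D .] }  — accept
  I3: { [D → - - . Y], [D → - . - Y], [D → - . D], [D → . - - Y], [D → . - D], [Y → . - (], [Y → . e ( (] }  — shift
  I4: { [D → - D .] }  — reduce
  I5: { [D → - - . Y], [D → - . - Y], [D → - . D], [D → . - - Y], [D → . - D], [Y → - . (], [Y → . - (], [Y → . e ( (] }  — shift
  I6: { [D → - - Y .] }  — reduce
  I7: { [Y → e . ( (] }  — shift
  I8: { [Y → e ( . (] }  — shift
  I9: { [Y → e ( ( .] }  — reduce
  I10: { [Y → - ( .] }  — reduce

No state contains both a complete item and a shift item.

Answer: No shift-reduce conflicts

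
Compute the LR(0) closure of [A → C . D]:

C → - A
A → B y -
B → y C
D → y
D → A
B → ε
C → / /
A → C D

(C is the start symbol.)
{ [A → . B y -], [A → . C D], [A → C . D], [B → . y C], [B → .], [C → . - A], [C → . / /], [D → . A], [D → . y] }

To compute CLOSURE, for each item [A → α.Bβ] where B is a non-terminal, add [B → .γ] for all productions B → γ; repeat for the newly added items until nothing changes.

Start with: [A → C . D]
  [A → C . D] has the dot before D: add [D → . y], [D → . A]
  [D → . A] has the dot before A: add [A → . B y -], [A → . C D]
  [A → . B y -] has the dot before B: add [B → . y C], [B → .]
  [A → . C D] has the dot before C: add [C → . - A], [C → . / /]
No further items can be added.

CLOSURE = { [A → . B y -], [A → . C D], [A → C . D], [B → . y C], [B → .], [C → . - A], [C → . / /], [D → . A], [D → . y] }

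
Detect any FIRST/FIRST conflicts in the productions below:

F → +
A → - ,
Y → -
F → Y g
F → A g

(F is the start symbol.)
Yes. F → Y g / F → A g on { '-' }

A FIRST/FIRST conflict occurs when two productions N → α and N → β for the same non-terminal have FIRST(α) ∩ FIRST(β) ≠ ∅ (with ε ∈ FIRST of a nullable right-hand side, so two nullable alternatives also conflict).

FIRST sets of the non-terminals at (or reachable through a nullable prefix from) the front of some alternative:
  FIRST(Y) = { '-' }
  FIRST(A) = { '-' }

Productions for F:
  F → +: FIRST = { '+' }
  F → Y g: FIRST = { '-' }
  F → A g: FIRST = { '-' }
A, Y have only one production, so no FIRST/FIRST conflict is possible there.

Conflict for F: F → Y g and F → A g
  Overlap: { '-' }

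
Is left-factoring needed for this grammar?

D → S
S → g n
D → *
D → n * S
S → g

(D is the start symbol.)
Left-factoring is needed when two productions for the same non-terminal
share a common prefix on the right-hand side.

Productions for D:
  D → S
  D → *
  D → n * S
Productions for S:
  S → g n
  S → g

Found common prefix 'g' in productions for S

Answer: Yes, S has productions with common prefix 'g'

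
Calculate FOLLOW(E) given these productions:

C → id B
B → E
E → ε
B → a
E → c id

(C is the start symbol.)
To compute FOLLOW(E), find every occurrence of E on a right-hand side N → α E β: add FIRST(β) \ {ε}, and if β is empty or nullable also add FOLLOW(N). Iterate to a fixed point.

In B → E: E is at the end, add FOLLOW(B)

The FOLLOW sets referred to above (computed the same way, to a fixed point):
  FOLLOW(B) = { $ }

Taking the union: FOLLOW(E) = { $ }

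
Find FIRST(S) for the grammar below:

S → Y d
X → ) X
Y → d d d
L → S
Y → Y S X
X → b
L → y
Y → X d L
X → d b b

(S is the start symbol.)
To compute FIRST(S), examine every production with S on the left-hand side, reading each right-hand side left to right until a non-nullable symbol is reached.

FIRST sets of the other non-terminals involved (by the same procedure, iterated to a fixed point):
  FIRST(Y) = { ')', 'b', 'd' }

From S → Y d:
  - Y is a non-terminal: add FIRST(Y) \ {ε} = { ')', 'b', 'd' }
    Y is not nullable, so stop

Collecting: FIRST(S) = { ')', 'b', 'd' }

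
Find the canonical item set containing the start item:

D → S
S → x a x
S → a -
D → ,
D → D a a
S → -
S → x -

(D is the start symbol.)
First, augment the grammar with D' → D
I₀ = CLOSURE({ [D' → . D] }):
  [D' → . D] has the dot before D: add [D → . S], [D → . ,], [D → . D a a]
  [D → . S] has the dot before S: add [S → . x a x], [S → . a -], [S → . -], [S → . x -]
No further items can be added.

I₀ = { [D → . ,], [D → . D a a], [D → . S], [D' → . D], [S → . -], [S → . a -], [S → . x -], [S → . x a x] }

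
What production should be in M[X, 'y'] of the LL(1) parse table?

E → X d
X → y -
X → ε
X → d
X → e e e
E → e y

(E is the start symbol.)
To find M[X, 'y'], we find productions for X where 'y' is in the predict set (PREDICT(N → α) = (FIRST(α) \ {ε}) ∪ (FOLLOW(N) if α ⇒* ε)).

Relevant sets:
  FOLLOW(X) = { 'd' }

X → y -: PREDICT = { 'y' }
  'y' is in predict set, so this production goes in M[X, 'y']
X → ε: PREDICT = { 'd' }
X → d: PREDICT = { 'd' }
X → e e e: PREDICT = { 'e' }

M[X, 'y'] = X → y -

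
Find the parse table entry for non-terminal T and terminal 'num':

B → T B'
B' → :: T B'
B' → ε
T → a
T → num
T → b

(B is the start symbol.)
To find M[T, 'num'], we find productions for T where 'num' is in the predict set (PREDICT(N → α) = (FIRST(α) \ {ε}) ∪ (FOLLOW(N) if α ⇒* ε)).

T → a: PREDICT = { 'a' }
T → num: PREDICT = { 'num' }
  'num' is in predict set, so this production goes in M[T, 'num']
T → b: PREDICT = { 'b' }

M[T, 'num'] = T → num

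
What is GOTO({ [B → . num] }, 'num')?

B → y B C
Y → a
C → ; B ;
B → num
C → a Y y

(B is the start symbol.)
GOTO(I, 'num') = CLOSURE({ [A → αX.β] : [A → α.Xβ] ∈ I, X = 'num' })

Items with dot before 'num', with the dot advanced:
  [B → . num] → [B → num .]
Closure adds nothing (no advanced item has the dot before a non-terminal).

GOTO = { [B → num .] }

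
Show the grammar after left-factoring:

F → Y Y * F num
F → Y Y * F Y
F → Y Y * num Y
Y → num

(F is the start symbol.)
F → Y Y * F'
F' → F F''
F'' → num
F'' → Y
F' → num Y
Y → num

Left-factoring transforms A → αβ₁ | αβ₂ into A → αA' and A' → β₁ | β₂
(α is the longest common prefix among the alternatives). Repeat until
no nonterminal has two alternatives with a common prefix.

Round 1: F has alternatives sharing prefix 'Y Y *'. Introduce F': F → Y Y * F'
  Add: F' → F num
  Add: F' → F Y
  Add: F' → num Y

Round 2: F' has alternatives sharing prefix 'F'. Introduce F'': F' → F F''
  Add: F'' → num
  Add: F'' → Y

No remaining common prefixes — done.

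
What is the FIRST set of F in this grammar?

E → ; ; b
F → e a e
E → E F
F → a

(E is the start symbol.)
{ 'a', 'e' }

To compute FIRST(F), examine every production with F on the left-hand side, reading each right-hand side left to right until a non-nullable symbol is reached.

From F → e a e:
  - e is a terminal: add 'e' and stop
From F → a:
  - a is a terminal: add 'a' and stop

Collecting: FIRST(F) = { 'a', 'e' }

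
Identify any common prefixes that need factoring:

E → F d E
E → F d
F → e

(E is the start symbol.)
Yes, E has productions with common prefix 'F d'

Left-factoring is needed when two productions for the same non-terminal
share a common prefix on the right-hand side.

Productions for E:
  E → F d E
  E → F d

Found common prefix 'F d' in productions for E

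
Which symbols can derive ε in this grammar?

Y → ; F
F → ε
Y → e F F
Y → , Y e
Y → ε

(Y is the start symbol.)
{ 'F', 'Y' }

ε-productions: F → ε, Y → ε
So F, Y are immediately nullable.
Every non-terminal is now nullable.
Nullable = { 'F', 'Y' }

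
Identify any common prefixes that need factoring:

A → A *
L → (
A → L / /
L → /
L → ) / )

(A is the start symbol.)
Left-factoring is needed when two productions for the same non-terminal
share a common prefix on the right-hand side.

Productions for A:
  A → A *
  A → L / /
Productions for L:
  L → (
  L → /
  L → ) / )

No common prefixes found.

Answer: No, left-factoring is not needed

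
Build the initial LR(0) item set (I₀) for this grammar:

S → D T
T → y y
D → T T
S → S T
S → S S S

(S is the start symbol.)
{ [D → . T T], [S → . D T], [S → . S S S], [S → . S T], [S' → . S], [T → . y y] }

First, augment the grammar with S' → S
I₀ = CLOSURE({ [S' → . S] }):
  [S' → . S] has the dot before S: add [S → . D T], [S → . S T], [S → . S S S]
  [S → . D T] has the dot before D: add [D → . T T]
  [D → . T T] has the dot before T: add [T → . y y]
No further items can be added.

I₀ = { [D → . T T], [S → . D T], [S → . S S S], [S → . S T], [S' → . S], [T → . y y] }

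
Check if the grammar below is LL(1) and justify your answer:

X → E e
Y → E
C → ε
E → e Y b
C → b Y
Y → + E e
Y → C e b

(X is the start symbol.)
No. Predict set conflict for Y: { 'e' }

A grammar is LL(1) if for each non-terminal N with multiple productions, the predict sets of those productions are pairwise disjoint, where PREDICT(N → α) = (FIRST(α) \ {ε}) ∪ (FOLLOW(N) if α ⇒* ε).

Relevant sets:
  FIRST(E) = { 'e' }
  FIRST(C) = { 'b', ε }
  FOLLOW(C) = { 'e' }

For Y:
  PREDICT(Y → E) = { 'e' }
  PREDICT(Y → '+' E e) = { '+' }
  PREDICT(Y → C e b) = { 'b', 'e' }
For C:
  PREDICT(C → ε) = { 'e' }
  PREDICT(C → b Y) = { 'b' }
X, E have a single production, so nothing to check there.

Conflict found: Predict set conflict for Y: { 'e' }
The grammar is NOT LL(1).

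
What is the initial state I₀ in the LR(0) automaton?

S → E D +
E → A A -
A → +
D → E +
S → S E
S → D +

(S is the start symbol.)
{ [A → . +], [D → . E +], [E → . A A -], [S → . D +], [S → . E D +], [S → . S E], [S' → . S] }

First, augment the grammar with S' → S
I₀ = CLOSURE({ [S' → . S] }):
  [S' → . S] has the dot before S: add [S → . E D +], [S → . S E], [S → . D +]
  [S → . E D +] has the dot before E: add [E → . A A -]
  [S → . D +] has the dot before D: add [D → . E +]
  [E → . A A -] has the dot before A: add [A → . +]
No further items can be added.

I₀ = { [A → . +], [D → . E +], [E → . A A -], [S → . D +], [S → . E D +], [S → . S E], [S' → . S] }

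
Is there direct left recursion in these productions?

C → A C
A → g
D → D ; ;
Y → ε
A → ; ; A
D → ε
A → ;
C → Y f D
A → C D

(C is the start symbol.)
Yes, D is left-recursive

C → A C: starts with A
A → g: starts with g
D → D ; ;: LEFT RECURSIVE (starts with D)
Y → ε: starts with ε
A → ; ; A: starts with ';'
D → ε: starts with ε
A → ;: starts with ';'
C → Y f D: starts with Y
A → C D: starts with C

The grammar has direct left recursion on: D.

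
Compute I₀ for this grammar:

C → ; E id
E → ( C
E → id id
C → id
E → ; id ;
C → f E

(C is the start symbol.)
{ [C → . ; E id], [C → . f E], [C → . id], [C' → . C] }

First, augment the grammar with C' → C
I₀ = CLOSURE({ [C' → . C] }):
  [C' → . C] has the dot before C: add [C → . ; E id], [C → . id], [C → . f E]
No further items can be added.

I₀ = { [C → . ; E id], [C → . f E], [C → . id], [C' → . C] }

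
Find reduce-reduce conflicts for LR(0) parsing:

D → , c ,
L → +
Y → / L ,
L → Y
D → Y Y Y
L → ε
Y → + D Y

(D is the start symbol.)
No reduce-reduce conflicts

A reduce-reduce conflict occurs when an LR(0) state has two complete items [A → α .] and [B → β .] — both call for a reduction, and with no lookahead the parser cannot choose between them.

Augment with D' → D and build the canonical LR(0) collection (I0 = CLOSURE({[D' → . D]}), then GOTO on every symbol after a dot until no new states appear). It has 16 states:
  I0: { [D → . , c ,], [D → . Y Y Y], [D' → . D], [Y → . + D Y], [Y → . / L ,] }  — shift
  I1: { [D → . , c ,], [D → . Y Y Y], [Y → + . D Y], [Y → . + D Y], [Y → . / L ,] }  — shift
  I2: { [D → , . c ,] }  — shift
  I3: { [L → . +], [L → . Y], [L → .], [Y → . + D Y], [Y → . / L ,], [Y → / . L ,] }  — shift, reduce
  I4: { [D' → D .] }  — accept
  I5: { [D → Y . Y Y], [Y → . + D Y], [Y → . / L ,] }  — shift
  I6: { [D → Y Y . Y], [Y → . + D Y], [Y → . / L ,] }  — shift
  I7: { [D → Y Y Y .] }  — reduce
  I8: { [D → . , c ,], [D → . Y Y Y], [L → + .], [Y → + . D Y], [Y → . + D Y], [Y → . / L ,] }  — shift, reduce
  I9: { [Y → / L . ,] }  — shift
  I10: { [L → Y .] }  — reduce
  I11: { [Y → / L , .] }  — reduce
  I12: { [Y → + D . Y], [Y → . + D Y], [Y → . / L ,] }  — shift
  I13: { [Y → + D Y .] }  — reduce
  I14: { [D → , c . ,] }  — shift
  I15: { [D → , c , .] }  — reduce

No state contains more than one complete item.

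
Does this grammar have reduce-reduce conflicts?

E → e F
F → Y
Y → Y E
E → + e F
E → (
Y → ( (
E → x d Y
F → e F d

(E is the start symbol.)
No reduce-reduce conflicts

Augment with E' → E and build the canonical LR(0) collection (I0 = CLOSURE({[E' → . E]}), then GOTO on every symbol after a dot until no new states appear). It has 18 states:
  I0: { [E → . (], [E → . + e F], [E → . e F], [E → . x d Y], [E' → . E] }  — shift
  I1: { [E → ( .] }  — reduce
  I2: { [E → + . e F] }  — shift
  I3: { [E' → E .] }  — accept
  I4: { [E → e . F], [F → . Y], [F → . e F d], [Y → . ( (], [Y → . Y E] }  — shift
  I5: { [E → x . d Y] }  — shift
  I6: { [E → x d . Y], [Y → . ( (], [Y → . Y E] }  — shift
  I7: { [Y → ( . (] }  — shift
  I8: { [E → . (], [E → . + e F], [E → . e F], [E → . x d Y], [E → x d Y .], [Y → Y . E] }  — shift, reduce
  I9: { [Y → Y E .] }  — reduce
  I10: { [Y → ( ( .] }  — reduce
  I11: { [E → e F .] }  — reduce
  I12: { [E → . (], [E → . + e F], [E → . e F], [E → . x d Y], [F → Y .], [Y → Y . E] }  — shift, reduce
  I13: { [F → . Y], [F → . e F d], [F → e . F d], [Y → . ( (], [Y → . Y E] }  — shift
  I14: { [F → e F . d] }  — shift
  I15: { [F → e F d .] }  — reduce
  I16: { [E → + e . F], [F → . Y], [F → . e F d], [Y → . ( (], [Y → . Y E] }  — shift
  I17: { [E → + e F .] }  — reduce

No state contains more than one complete item.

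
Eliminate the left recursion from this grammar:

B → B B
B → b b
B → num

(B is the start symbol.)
B is directly left-recursive. The standard transformation for
  A → A α₁ | ... | A α_m | β₁ | ... | β_n
is
  A  → β₁ A' | ... | β_n A'
  A' → α₁ A' | ... | α_m A' | ε

B → b b becomes B → b b B'
B → num becomes B → num B'
B → B B becomes B' → B B'
Add B' → ε

Resulting grammar:
B → b b B'
B → num B'
B' → B B'
B' → ε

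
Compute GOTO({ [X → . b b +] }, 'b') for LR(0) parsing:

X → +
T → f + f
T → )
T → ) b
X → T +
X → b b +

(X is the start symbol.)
GOTO(I, 'b') = CLOSURE({ [A → αX.β] : [A → α.Xβ] ∈ I, X = 'b' })

Items with dot before 'b', with the dot advanced:
  [X → . b b +] → [X → b . b +]
Closure adds nothing (no advanced item has the dot before a non-terminal).

GOTO = { [X → b . b +] }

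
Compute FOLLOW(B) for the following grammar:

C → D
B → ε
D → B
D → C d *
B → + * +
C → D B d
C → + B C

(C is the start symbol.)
In D → B: B is at the end, add FOLLOW(D)
In C → D B d: B is followed by d, add FIRST(d) \ {ε} = { 'd' }
In C → + B C: B is followed by C, add FIRST(C) \ {ε} = { '+', 'd' }
  C is nullable, so also add FOLLOW(C)

The FOLLOW sets referred to above (computed the same way, to a fixed point):
  FOLLOW(D) = { $, '+', 'd' }
  FOLLOW(C) = { $, 'd' }

Taking the union: FOLLOW(B) = { $, '+', 'd' }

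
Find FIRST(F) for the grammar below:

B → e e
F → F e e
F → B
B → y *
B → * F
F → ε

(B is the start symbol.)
{ '*', 'e', 'y', ε }

To compute FIRST(F), examine every production with F on the left-hand side, reading each right-hand side left to right until a non-nullable symbol is reached.

FIRST sets of the other non-terminals involved (by the same procedure, iterated to a fixed point):
  FIRST(B) = { '*', 'e', 'y' }

From F → F e e:
  - F is the symbol being defined: contributes nothing new
    F is nullable, so continue to the next symbol
  - e is a terminal: add 'e' and stop
From F → B:
  - B is a non-terminal: add FIRST(B) \ {ε} = { '*', 'e', 'y' }
    B is not nullable, so stop
From F → ε:
  - ε-production, so ε ∈ FIRST(F)

Collecting: FIRST(F) = { '*', 'e', 'y', ε }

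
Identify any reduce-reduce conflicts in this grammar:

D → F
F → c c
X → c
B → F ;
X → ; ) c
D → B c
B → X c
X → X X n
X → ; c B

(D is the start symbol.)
A reduce-reduce conflict occurs when an LR(0) state has two complete items [A → α .] and [B → β .] — both call for a reduction, and with no lookahead the parser cannot choose between them.

Augment with D' → D and build the canonical LR(0) collection (I0 = CLOSURE({[D' → . D]}), then GOTO on every symbol after a dot until no new states appear). It has 19 states:
  I0: { [B → . F ;], [B → . X c], [D → . B c], [D → . F], [D' → . D], [F → . c c], [X → . ; ) c], [X → . ; c B], [X → . X X n], [X → . c] }  — shift
  I1: { [X → ; . ) c], [X → ; . c B] }  — shift
  I2: { [D → B . c] }  — shift
  I3: { [D' → D .] }  — accept
  I4: { [B → F . ;], [D → F .] }  — shift, reduce
  I5: { [B → X . c], [X → . ; ) c], [X → . ; c B], [X → . X X n], [X → . c], [X → X . X n] }  — shift
  I6: { [F → c . c], [X → c .] }  — shift, reduce
  I7: { [F → c c .] }  — reduce
  I8: { [X → . ; ) c], [X → . ; c B], [X → . X X n], [X → . c], [X → X . X n], [X → X X . n] }  — shift
  I9: { [B → X c .], [X → c .] }  — 2 reduces
  I10: { [X → c .] }  — reduce
  I11: { [X → X X n .] }  — reduce
  I12: { [B → F ; .] }  — reduce
  I13: { [D → B c .] }  — reduce
  I14: { [X → ; ) . c] }  — shift
  I15: { [B → . F ;], [B → . X c], [F → . c c], [X → . ; ) c], [X → . ; c B], [X → . X X n], [X → . c], [X → ; c . B] }  — shift
  I16: { [X → ; c B .] }  — reduce
  I17: { [B → F . ;] }  — shift
  I18: { [X → ; ) c .] }  — reduce

I9 contains complete items [B → X c .], [X → c .] — reduce-reduce conflict.

Answer: Yes — I9: [B → X c .] vs [X → c .]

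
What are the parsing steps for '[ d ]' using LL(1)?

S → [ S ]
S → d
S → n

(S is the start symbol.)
LL(1) parsing maintains a stack (initially the start symbol over $) and the input. At each step: if the stack top is a terminal, match it against the current input token; if it is a non-terminal N, replace it with the RHS of M[N, lookahead] (the unique production whose predict set contains the lookahead).

Stack is shown with the top on the left.

Stack    Input    Action
------------------------
S $      [ d ] $  output S → [ S ]
[ S ] $  [ d ] $  match '['
S ] $    d ] $    output S → d
d ] $    d ] $    match 'd'
] $      ] $      match ']'
$        $        accept

The string is accepted.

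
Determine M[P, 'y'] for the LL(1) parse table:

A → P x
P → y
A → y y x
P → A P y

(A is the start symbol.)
P → y, P → A P y

To find M[P, 'y'], we find productions for P where 'y' is in the predict set (PREDICT(N → α) = (FIRST(α) \ {ε}) ∪ (FOLLOW(N) if α ⇒* ε)).

Relevant sets:
  FIRST(A) = { 'y' }

P → y: PREDICT = { 'y' }
  'y' is in predict set, so this production goes in M[P, 'y']
P → A P y: PREDICT = { 'y' }
  'y' is in predict set, so this production goes in M[P, 'y']

M[P, 'y'] = P → y, P → A P y  (a multiply-defined cell — the grammar is not LL(1))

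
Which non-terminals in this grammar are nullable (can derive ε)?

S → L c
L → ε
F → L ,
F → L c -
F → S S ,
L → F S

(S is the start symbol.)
{ 'L' }

A non-terminal is nullable if it can derive ε (the empty string): either it has an ε-production, or it has a production whose right-hand side consists entirely of nullable non-terminals.

ε-productions: L → ε
So L is immediately nullable.
No further non-terminal can be added: every production for the remaining non-terminals contains a terminal or a non-nullable non-terminal.
Nullable = { 'L' }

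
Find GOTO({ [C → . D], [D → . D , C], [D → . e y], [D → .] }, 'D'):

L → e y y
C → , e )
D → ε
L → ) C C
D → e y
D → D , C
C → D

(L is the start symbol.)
{ [C → D .], [D → D . , C] }

GOTO(I, 'D') = CLOSURE({ [A → αX.β] : [A → α.Xβ] ∈ I, X = 'D' })

Items with dot before 'D', with the dot advanced:
  [C → . D] → [C → D .]
  [D → . D , C] → [D → D . , C]
Closure adds nothing (no advanced item has the dot before a non-terminal).

GOTO = { [C → D .], [D → D . , C] }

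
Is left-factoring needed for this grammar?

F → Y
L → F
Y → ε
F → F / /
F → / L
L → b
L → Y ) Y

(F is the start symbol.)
No, left-factoring is not needed

Left-factoring is needed when two productions for the same non-terminal
share a common prefix on the right-hand side.

Productions for F:
  F → Y
  F → F / /
  F → / L
Productions for L:
  L → F
  L → b
  L → Y ) Y

No common prefixes found.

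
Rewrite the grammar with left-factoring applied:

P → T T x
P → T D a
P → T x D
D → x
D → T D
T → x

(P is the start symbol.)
P → T P'
P' → T x
P' → D a
P' → x D
D → x
D → T D
T → x

Left-factoring transforms A → αβ₁ | αβ₂ into A → αA' and A' → β₁ | β₂
(α is the longest common prefix among the alternatives). Repeat until
no nonterminal has two alternatives with a common prefix.

Round 1: P has alternatives sharing prefix 'T'. Introduce P': P → T P'
  Add: P' → T x
  Add: P' → D a
  Add: P' → x D

No remaining common prefixes — done.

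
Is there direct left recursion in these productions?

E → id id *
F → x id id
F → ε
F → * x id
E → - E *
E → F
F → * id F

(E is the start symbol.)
No direct left recursion

Direct left recursion occurs when N → N α for some non-terminal N (the right-hand side begins with the left-hand side itself).

E → id id *: starts with id
F → x id id: starts with x
F → ε: starts with ε
F → * x id: starts with '*'
E → - E *: starts with '-'
E → F: starts with F
F → * id F: starts with '*'

No direct left recursion found.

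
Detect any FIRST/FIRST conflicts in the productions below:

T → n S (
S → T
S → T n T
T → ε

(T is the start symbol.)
Yes. S → T / S → T n T on { 'n' }

A FIRST/FIRST conflict occurs when two productions N → α and N → β for the same non-terminal have FIRST(α) ∩ FIRST(β) ≠ ∅ (with ε ∈ FIRST of a nullable right-hand side, so two nullable alternatives also conflict).

FIRST sets of the non-terminals at (or reachable through a nullable prefix from) the front of some alternative:
  FIRST(T) = { 'n', ε }

Productions for T:
  T → n S (: FIRST = { 'n' }
  T → ε: FIRST = { ε }
Productions for S:
  S → T: FIRST = { 'n', ε }
  S → T n T: FIRST = { 'n' }

Conflict for S: S → T and S → T n T
  Overlap: { 'n' }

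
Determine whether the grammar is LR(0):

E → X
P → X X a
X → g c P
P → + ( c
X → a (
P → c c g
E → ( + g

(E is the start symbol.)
Yes, the grammar is LR(0)

A grammar is LR(0) if no state in the canonical LR(0) collection has:
  - both a shift item (dot before a terminal) and a complete item (shift-reduce conflict), or
  - two or more complete items (reduce-reduce conflict; the accept item [E' → E .] counts as a complete item here).

Augment with E' → E and build the canonical LR(0) collection (I0 = CLOSURE({[E' → . E]}), then GOTO on every symbol after a dot until no new states appear). It has 20 states:
  I0: { [E → . ( + g], [E → . X], [E' → . E], [X → . a (], [X → . g c P] }  — shift
  I1: { [E → ( . + g] }  — shift
  I2: { [E' → E .] }  — accept
  I3: { [E → X .] }  — reduce
  I4: { [X → a . (] }  — shift
  I5: { [X → g . c P] }  — shift
  I6: { [P → . + ( c], [P → . X X a], [P → . c c g], [X → . a (], [X → . g c P], [X → g c . P] }  — shift
  I7: { [P → + . ( c] }  — shift
  I8: { [X → g c P .] }  — reduce
  I9: { [P → X . X a], [X → . a (], [X → . g c P] }  — shift
  I10: { [P → c . c g] }  — shift
  I11: { [P → c c . g] }  — shift
  I12: { [P → c c g .] }  — reduce
  I13: { [P → X X . a] }  — shift
  I14: { [P → X X a .] }  — reduce
  I15: { [P → + ( . c] }  — shift
  I16: { [P → + ( c .] }  — reduce
  I17: { [X → a ( .] }  — reduce
  I18: { [E → ( + . g] }  — shift
  I19: { [E → ( + g .] }  — reduce

Every state is either a pure shift/goto state or contains exactly one complete item and nothing to shift — no conflicts. The grammar is LR(0).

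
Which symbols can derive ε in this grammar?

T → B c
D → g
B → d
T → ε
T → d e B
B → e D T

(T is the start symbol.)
ε-productions: T → ε
So T is immediately nullable.
No further non-terminal can be added: every production for the remaining non-terminals contains a terminal or a non-nullable non-terminal.
Nullable = { 'T' }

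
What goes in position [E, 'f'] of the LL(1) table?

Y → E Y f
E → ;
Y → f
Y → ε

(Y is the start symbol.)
To find M[E, 'f'], we find productions for E where 'f' is in the predict set (PREDICT(N → α) = (FIRST(α) \ {ε}) ∪ (FOLLOW(N) if α ⇒* ε)).

E → ;: PREDICT = { ';' }

M[E, 'f'] is empty (no production applies)

Answer: Empty (error entry)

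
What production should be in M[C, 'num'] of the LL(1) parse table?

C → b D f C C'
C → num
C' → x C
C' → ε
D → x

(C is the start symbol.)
C → num

To find M[C, 'num'], we find productions for C where 'num' is in the predict set (PREDICT(N → α) = (FIRST(α) \ {ε}) ∪ (FOLLOW(N) if α ⇒* ε)).

C → b D f C C': PREDICT = { 'b' }
C → num: PREDICT = { 'num' }
  'num' is in predict set, so this production goes in M[C, 'num']

M[C, 'num'] = C → num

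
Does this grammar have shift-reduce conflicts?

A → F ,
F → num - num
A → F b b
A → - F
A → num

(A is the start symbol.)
Yes — I4: [A → num .] vs [F → num . - num]

A shift-reduce conflict occurs when an LR(0) state has both:
  - a complete (reduce) item [A → α .] (dot at the end), and
  - a shift item [B → β . c γ] (dot before a terminal).

Augment with A' → A and build the canonical LR(0) collection (I0 = CLOSURE({[A' → . A]}), then GOTO on every symbol after a dot until no new states appear). It has 12 states:
  I0: { [A → . - F], [A → . F ,], [A → . F b b], [A → . num], [A' → . A], [F → . num - num] }  — shift
  I1: { [A → - . F], [F → . num - num] }  — shift
  I2: { [A' → A .] }  — accept
  I3: { [A → F . ,], [A → F . b b] }  — shift
  I4: { [A → num .], [F → num . - num] }  — shift, reduce
  I5: { [F → num - . num] }  — shift
  I6: { [F → num - num .] }  — reduce
  I7: { [A → F , .] }  — reduce
  I8: { [A → F b . b] }  — shift
  I9: { [A → F b b .] }  — reduce
  I10: { [A → - F .] }  — reduce
  I11: { [F → num . - num] }  — shift

I4 contains reduce item [A → num .] and shift item [F → num . - num] — shift-reduce conflict.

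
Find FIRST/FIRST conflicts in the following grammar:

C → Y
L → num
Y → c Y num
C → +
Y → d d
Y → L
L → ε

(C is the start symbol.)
No FIRST/FIRST conflicts.

A FIRST/FIRST conflict occurs when two productions N → α and N → β for the same non-terminal have FIRST(α) ∩ FIRST(β) ≠ ∅ (with ε ∈ FIRST of a nullable right-hand side, so two nullable alternatives also conflict).

FIRST sets of the non-terminals at (or reachable through a nullable prefix from) the front of some alternative:
  FIRST(Y) = { 'c', 'd', 'num', ε }
  FIRST(L) = { 'num', ε }

Productions for C:
  C → Y: FIRST = { 'c', 'd', 'num', ε }
  C → +: FIRST = { '+' }
Productions for L:
  L → num: FIRST = { 'num' }
  L → ε: FIRST = { ε }
Productions for Y:
  Y → c Y num: FIRST = { 'c' }
  Y → d d: FIRST = { 'd' }
  Y → L: FIRST = { 'num', ε }

All alternatives of each non-terminal have pairwise disjoint FIRST sets.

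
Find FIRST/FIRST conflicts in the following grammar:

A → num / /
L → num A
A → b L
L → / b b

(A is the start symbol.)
No FIRST/FIRST conflicts.

Productions for A:
  A → num / /: FIRST = { 'num' }
  A → b L: FIRST = { 'b' }
Productions for L:
  L → num A: FIRST = { 'num' }
  L → / b b: FIRST = { '/' }

All alternatives of each non-terminal have pairwise disjoint FIRST sets.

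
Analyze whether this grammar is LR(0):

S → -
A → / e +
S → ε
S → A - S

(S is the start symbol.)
A grammar is LR(0) if no state in the canonical LR(0) collection has:
  - both a shift item (dot before a terminal) and a complete item (shift-reduce conflict), or
  - two or more complete items (reduce-reduce conflict; the accept item [S' → S .] counts as a complete item here).

Augment with S' → S and build the canonical LR(0) collection (I0 = CLOSURE({[S' → . S]}), then GOTO on every symbol after a dot until no new states appear). It has 9 states:
  I0: { [A → . / e +], [S → . -], [S → . A - S], [S → .], [S' → . S] }  — shift, reduce
  I1: { [S → - .] }  — reduce
  I2: { [A → / . e +] }  — shift
  I3: { [S → A . - S] }  — shift
  I4: { [S' → S .] }  — accept
  I5: { [A → . / e +], [S → . -], [S → . A - S], [S → .], [S → A - . S] }  — shift, reduce
  I6: { [S → A - S .] }  — reduce
  I7: { [A → / e . +] }  — shift
  I8: { [A → / e + .] }  — reduce

Conflict in state I0:
  Shift-reduce conflict between [S → .] and [A → . / e +]
So the grammar is NOT LR(0).

Answer: No. Shift-reduce conflict between [S → .] and [A → . / e +]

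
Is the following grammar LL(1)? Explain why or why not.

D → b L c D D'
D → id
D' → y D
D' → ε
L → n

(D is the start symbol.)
No. Predict set conflict for D': { 'y' }

A grammar is LL(1) if for each non-terminal N with multiple productions, the predict sets of those productions are pairwise disjoint, where PREDICT(N → α) = (FIRST(α) \ {ε}) ∪ (FOLLOW(N) if α ⇒* ε).

Relevant sets:
  FOLLOW(D') = { $, 'y' }

For D:
  PREDICT(D → b L c D D') = { 'b' }
  PREDICT(D → id) = { 'id' }
For D':
  PREDICT(D' → y D) = { 'y' }
  PREDICT(D' → ε) = { $, 'y' }
L has a single production, so nothing to check there.

Conflict found: Predict set conflict for D': { 'y' }
The grammar is NOT LL(1).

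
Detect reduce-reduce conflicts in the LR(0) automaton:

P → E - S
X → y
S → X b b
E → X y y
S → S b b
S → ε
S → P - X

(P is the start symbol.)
Augment with P' → P and build the canonical LR(0) collection (I0 = CLOSURE({[P' → . P]}), then GOTO on every symbol after a dot until no new states appear). It has 17 states:
  I0: { [E → . X y y], [P → . E - S], [P' → . P], [X → . y] }  — shift
  I1: { [P → E . - S] }  — shift
  I2: { [P' → P .] }  — accept
  I3: { [E → X . y y] }  — shift
  I4: { [X → y .] }  — reduce
  I5: { [E → X y . y] }  — shift
  I6: { [E → X y y .] }  — reduce
  I7: { [E → . X y y], [P → . E - S], [P → E - . S], [S → . P - X], [S → . S b b], [S → . X b b], [S → .], [X → . y] }  — shift, reduce
  I8: { [S → P . - X] }  — shift
  I9: { [P → E - S .], [S → S . b b] }  — shift, reduce
  I10: { [E → X . y y], [S → X . b b] }  — shift
  I11: { [S → X b . b] }  — shift
  I12: { [S → X b b .] }  — reduce
  I13: { [S → S b . b] }  — shift
  I14: { [S → S b b .] }  — reduce
  I15: { [S → P - . X], [X → . y] }  — shift
  I16: { [S → P - X .] }  — reduce

No state contains more than one complete item.

Answer: No reduce-reduce conflicts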